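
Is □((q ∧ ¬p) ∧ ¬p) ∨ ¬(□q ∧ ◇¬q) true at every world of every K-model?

Tableau for the negation ¬(□((q ∧ ¬p) ∧ ¬p) ∨ ¬(□q ∧ ◇¬q)):
1. ¬(□((q ∧ ¬p) ∧ ¬p) ∨ ¬(□q ∧ ◇¬q)), 0
2. ¬□((q ∧ ¬p) ∧ ¬p), 0
3. □q ∧ ◇¬q, 0
4. □q, 0
5. ◇¬q, 0
6. ¬((q ∧ ¬p) ∧ ¬p), 1
7. q, 1
8. ¬(q ∧ ¬p), 1
9. p, 1
10. ¬q, 2
11. q, 2
Accessibility: 0R1, 0R2
Branch closes: q and ¬q both at 2.
Every branch of the negation's tableau closes; the branch above is one of them.

Valid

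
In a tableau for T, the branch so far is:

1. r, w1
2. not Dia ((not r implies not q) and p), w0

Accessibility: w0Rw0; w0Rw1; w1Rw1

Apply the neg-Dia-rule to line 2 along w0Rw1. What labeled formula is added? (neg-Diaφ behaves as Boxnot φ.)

neg-Diaφ behaves as Boxnot φ: propagate the negated body to each accessible world.

not ((not r implies not q) and p), w1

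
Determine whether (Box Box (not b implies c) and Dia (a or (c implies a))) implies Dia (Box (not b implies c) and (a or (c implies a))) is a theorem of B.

Valid

Tableau for the negation not ((Box Box (not b implies c) and Dia (a or (c implies a))) implies Dia (Box (not b implies c) and (a or (c implies a)))):
1. not ((Box Box (not b implies c) and Dia (a or (c implies a))) implies Dia (Box (not b implies c) and (a or (c implies a)))), 0
2. Box Box (not b implies c) and Dia (a or (c implies a)), 0
3. not Dia (Box (not b implies c) and (a or (c implies a))), 0
4. Box Box (not b implies c), 0
5. Dia (a or (c implies a)), 0
6. not (Box (not b implies c) and (a or (c implies a))), 0
7. Box (not b implies c), 0
8. not b implies c, 0
9. not Box (not b implies c), 0
10. c, 0
11. a or (c implies a), 1
12. not (Box (not b implies c) and (a or (c implies a))), 1
13. Box (not b implies c), 1
14. not b implies c, 1
15. c implies a, 1
16. not Box (not b implies c), 1
17. c, 1
18. a, 1
19. not (not b implies c), 2
20. not b, 2
21. not c, 2
22. not (Box (not b implies c) and (a or (c implies a))), 2
23. Box (not b implies c), 2
24. not b implies c, 2
25. not (a or (c implies a)), 2
26. not a, 2
27. not (c implies a), 2
28. c, 2
Accessibility: 0R0, 0R1, 0R2, 1R0, 1R1, 2R0, 2R2
Branch closes: c and not c both at 2.
All branches of the negation close; one closing branch shown above.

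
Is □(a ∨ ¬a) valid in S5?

Tableau for the negation ¬□(a ∨ ¬a):
1. ¬□(a ∨ ¬a), 0
2. ¬(a ∨ ¬a), 1   [¬□-rule on 1: fresh world 1, 0R1]
3. ¬a, 1   [¬∨-rule on 2]
4. a, 1   [¬∨-rule on 2]
Accessibility: 0R0, 0R1, 1R0, 1R1
Branch closes: a and ¬a both at 1.
All branches of the negation close; one closing branch shown above.

Valid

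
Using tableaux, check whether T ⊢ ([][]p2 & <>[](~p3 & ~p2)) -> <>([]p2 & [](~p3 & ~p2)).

Yes, valid

Tableau for the negation ~(([][]p2 & <>[](~p3 & ~p2)) -> <>([]p2 & [](~p3 & ~p2))):
1. ~(([][]p2 & <>[](~p3 & ~p2)) -> <>([]p2 & [](~p3 & ~p2))), w0
2. [][]p2 & <>[](~p3 & ~p2), w0
3. ~<>([]p2 & [](~p3 & ~p2)), w0
4. [][]p2, w0
5. <>[](~p3 & ~p2), w0
6. ~([]p2 & [](~p3 & ~p2)), w0
7. []p2, w0
8. p2, w0
9. ~[](~p3 & ~p2), w0
10. [](~p3 & ~p2), w1
11. ~([]p2 & [](~p3 & ~p2)), w1
12. []p2, w1
13. p2, w1
14. ~p3 & ~p2, w1
15. ~p3, w1
16. ~p2, w1
Accessibility: w0Rw0, w0Rw1, w1Rw1
Branch closes: p2 and ~p2 both at w1.
Every branch of the negation's tableau closes; the branch above is one of them.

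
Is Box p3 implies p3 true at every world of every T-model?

Tableau for the negation not (Box p3 implies p3):
1. not (Box p3 implies p3), u
2. Box p3, u
3. not p3, u
4. p3, u
Accessibility: uRu
Branch closes: p3 and not p3 both at u.
All branches of the negation close; one closing branch shown above.

Valid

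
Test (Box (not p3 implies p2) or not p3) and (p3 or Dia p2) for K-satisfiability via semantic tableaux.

1. (Box (not p3 implies p2) or not p3) and (p3 or Dia p2), 0
2. Box (not p3 implies p2) or not p3, 0
3. p3 or Dia p2, 0
4. not p3, 0
5. Dia p2, 0
6. p2, 1
Accessibility: 0R1

Yes, satisfiable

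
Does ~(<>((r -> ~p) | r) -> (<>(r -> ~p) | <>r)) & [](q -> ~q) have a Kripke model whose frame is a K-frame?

Unsatisfiable

1. ~(<>((r -> ~p) | r) -> (<>(r -> ~p) | <>r)) & [](q -> ~q), w0
2. ~(<>((r -> ~p) | r) -> (<>(r -> ~p) | <>r)), w0
3. [](q -> ~q), w0
4. <>((r -> ~p) | r), w0
5. ~(<>(r -> ~p) | <>r), w0
6. ~<>(r -> ~p), w0
7. ~<>r, w0
8. (r -> ~p) | r, w1
9. q -> ~q, w1
10. ~(r -> ~p), w1
11. r, w1
12. p, w1
13. ~r, w1
Accessibility: w0Rw1
Branch closes: r and ~r both at w1.
(One branch shown.) All branches close.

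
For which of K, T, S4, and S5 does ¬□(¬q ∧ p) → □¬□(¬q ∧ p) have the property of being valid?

S5

S4-tableau for the negation ¬(¬□(¬q ∧ p) → □¬□(¬q ∧ p)):
1. ¬(¬□(¬q ∧ p) → □¬□(¬q ∧ p)), u
2. ¬□(¬q ∧ p), u
3. ¬□¬□(¬q ∧ p), u
4. ¬(¬q ∧ p), v
5. ¬p, v
6. □(¬q ∧ p), w
7. ¬q ∧ p, w
8. ¬q, w
9. p, w
Accessibility: uRu, uRv, uRw, vRv, wRw
Complete open branch: countermodel on an S4-frame, so not valid in S4, nor in K, T (the same frame is also a K-frame and a T-frame).
S5-tableau for the negation ¬(¬□(¬q ∧ p) → □¬□(¬q ∧ p)):
1. ¬(¬□(¬q ∧ p) → □¬□(¬q ∧ p)), u
2. ¬□(¬q ∧ p), u
3. ¬□¬□(¬q ∧ p), u
4. ¬(¬q ∧ p), v
5. ¬p, v
6. □(¬q ∧ p), w
7. ¬q ∧ p, u
8. ¬q, u
9. p, u
10. ¬q ∧ p, v
11. ¬q, v
12. p, v
Accessibility: uRu, uRv, uRw, vRu, vRv, vRw, wRu, wRv, wRw
Branch closes: p and ¬p both at v.
Every branch closes (one shown): valid in S5.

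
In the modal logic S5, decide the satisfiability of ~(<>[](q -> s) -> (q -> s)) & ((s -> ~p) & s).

No, unsatisfiable

1. ~(<>[](q -> s) -> (q -> s)) & ((s -> ~p) & s), u
2. ~(<>[](q -> s) -> (q -> s)), u   [&-rule on 1]
3. (s -> ~p) & s, u   [&-rule on 1]
4. <>[](q -> s), u   [~->-rule on 2]
5. ~(q -> s), u   [~->-rule on 2]
6. s -> ~p, u   [&-rule on 3]
7. s, u   [&-rule on 3]
8. q, u   [~->-rule on 5]
9. ~s, u   [~->-rule on 5]
Accessibility: uRu
Branch closes: s and ~s both at u.
Every branch closes; the branch above is one of them.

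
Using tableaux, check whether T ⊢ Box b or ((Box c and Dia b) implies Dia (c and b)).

Valid

Tableau for the negation not (Box b or ((Box c and Dia b) implies Dia (c and b))):
1. not (Box b or ((Box c and Dia b) implies Dia (c and b))), 0
2. not Box b, 0
3. not ((Box c and Dia b) implies Dia (c and b)), 0
4. Box c and Dia b, 0
5. not Dia (c and b), 0
6. Box c, 0
7. Dia b, 0
8. not (c and b), 0
9. c, 0
10. not b, 0
11. not b, 1
12. not (c and b), 1
13. c, 1
14. b, 2
15. not (c and b), 2
16. c, 2
17. not b, 2
Accessibility: 0R0, 0R1, 0R2, 1R1, 2R2
Branch closes: b and not b both at 2.
Every branch of the negation's tableau closes; the branch above is one of them.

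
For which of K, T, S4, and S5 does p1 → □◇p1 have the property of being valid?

S5

S4-tableau for the negation ¬(p1 → □◇p1):
1. ¬(p1 → □◇p1), 0
2. p1, 0
3. ¬□◇p1, 0
4. ¬◇p1, 1
5. ¬p1, 1
Accessibility: 0R0, 0R1, 1R1
Complete open branch: countermodel on an S4-frame, so not valid in S4, nor in K, T (the same frame is also a K-frame and a T-frame).
S5-tableau for the negation ¬(p1 → □◇p1):
1. ¬(p1 → □◇p1), 0
2. p1, 0
3. ¬□◇p1, 0
4. ¬◇p1, 1
5. ¬p1, 0
Accessibility: 0R0, 0R1, 1R0, 1R1
Branch closes: p1 and ¬p1 both at 0.
Every branch closes (one shown): valid in S5.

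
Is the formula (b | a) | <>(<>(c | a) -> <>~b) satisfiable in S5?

1. (b | a) | <>(<>(c | a) -> <>~b), 0
2. <>(<>(c | a) -> <>~b), 0
3. <>(c | a) -> <>~b, 1
4. <>~b, 1
5. ~b, 2
Accessibility: 0R0, 0R1, 0R2, 1R0, 1R1, 1R2, 2R0, 2R1, 2R2

Satisfiable (open branch found)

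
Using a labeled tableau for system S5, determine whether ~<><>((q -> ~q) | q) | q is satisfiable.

Yes, satisfiable

1. ~<><>((q -> ~q) | q) | q, w0
2. q, w0   [|-rule on 1 (branches; this branch)]
Accessibility: w0Rw0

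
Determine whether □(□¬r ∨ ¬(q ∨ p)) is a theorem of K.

Tableau for the negation ¬□(□¬r ∨ ¬(q ∨ p)):
1. ¬□(□¬r ∨ ¬(q ∨ p)), w0
2. ¬(□¬r ∨ ¬(q ∨ p)), w1
3. ¬□¬r, w1
4. q ∨ p, w1
5. p, w1
6. r, w2
Accessibility: w0Rw1, w1Rw2
The negation has an open branch (countermodel exists).

Invalid (countermodel exists)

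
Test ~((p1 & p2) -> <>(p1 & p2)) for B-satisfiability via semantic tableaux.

Unsatisfiable

1. ~((p1 & p2) -> <>(p1 & p2)), w0
2. p1 & p2, w0
3. ~<>(p1 & p2), w0
4. p1, w0
5. p2, w0
6. ~(p1 & p2), w0
7. ~p2, w0
Accessibility: w0Rw0
Branch closes: p2 and ~p2 both at w0.
Every branch closes; the branch above is one of them.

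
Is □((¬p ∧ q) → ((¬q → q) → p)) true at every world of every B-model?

Invalid (countermodel exists)

Tableau for the negation ¬□((¬p ∧ q) → ((¬q → q) → p)):
1. ¬□((¬p ∧ q) → ((¬q → q) → p)), w0
2. ¬((¬p ∧ q) → ((¬q → q) → p)), w1   [¬□-rule on 1: fresh world w1, w0Rw1]
3. ¬p ∧ q, w1   [¬→-rule on 2]
4. ¬((¬q → q) → p), w1   [¬→-rule on 2]
5. ¬p, w1   [∧-rule on 3]
6. q, w1   [∧-rule on 3]
7. ¬q → q, w1   [¬→-rule on 4]
Accessibility: w0Rw0, w0Rw1, w1Rw0, w1Rw1
The negation has an open branch (countermodel exists).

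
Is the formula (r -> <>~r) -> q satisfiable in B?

1. (r -> <>~r) -> q, 0
2. q, 0
Accessibility: 0R0

Yes, satisfiable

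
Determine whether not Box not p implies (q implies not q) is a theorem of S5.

Tableau for the negation not (not Box not p implies (q implies not q)):
1. not (not Box not p implies (q implies not q)), 0
2. not Box not p, 0   [neg-implies-rule on 1]
3. not (q implies not q), 0   [neg-implies-rule on 1]
4. q, 0   [neg-implies-rule on 3]
5. p, 1   [neg-Box-rule on 2: fresh world 1, 0R1]
Accessibility: 0R0, 0R1, 1R0, 1R1
The negation has an open branch (countermodel exists).

No, not valid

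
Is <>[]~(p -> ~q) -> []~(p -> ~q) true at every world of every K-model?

Invalid (countermodel exists)

Tableau for the negation ~(<>[]~(p -> ~q) -> []~(p -> ~q)):
1. ~(<>[]~(p -> ~q) -> []~(p -> ~q)), u
2. <>[]~(p -> ~q), u
3. ~[]~(p -> ~q), u
4. []~(p -> ~q), v
5. p -> ~q, w
6. ~q, w
Accessibility: uRv, uRw
The negation has an open branch (countermodel exists).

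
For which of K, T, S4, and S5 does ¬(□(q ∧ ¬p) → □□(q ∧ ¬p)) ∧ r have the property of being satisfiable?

K, T

T-tableau for the formula:
1. ¬(□(q ∧ ¬p) → □□(q ∧ ¬p)) ∧ r, u
2. ¬(□(q ∧ ¬p) → □□(q ∧ ¬p)), u   [∧-rule on 1]
3. r, u   [∧-rule on 1]
4. □(q ∧ ¬p), u   [¬→-rule on 2]
5. ¬□□(q ∧ ¬p), u   [¬→-rule on 2]
6. q ∧ ¬p, u   [□-rule on 4 via uRu]
7. q, u   [∧-rule on 6]
8. ¬p, u   [∧-rule on 6]
9. ¬□(q ∧ ¬p), v   [¬□-rule on 5: fresh world v, uRv]
10. q ∧ ¬p, v   [□-rule on 4 via uRv]
11. q, v   [∧-rule on 10]
12. ¬p, v   [∧-rule on 10]
13. ¬(q ∧ ¬p), w   [¬□-rule on 9: fresh world w, vRw]
14. p, w   [¬∧-rule on 13 (branches; this branch)]
Accessibility: uRu, uRv, vRv, vRw, wRw
Complete open branch: satisfiable in T, hence also in K (this T-model is also a K-model).
S4-tableau for the formula:
1. ¬(□(q ∧ ¬p) → □□(q ∧ ¬p)) ∧ r, u
2. ¬(□(q ∧ ¬p) → □□(q ∧ ¬p)), u   [∧-rule on 1]
3. r, u   [∧-rule on 1]
4. □(q ∧ ¬p), u   [¬→-rule on 2]
5. ¬□□(q ∧ ¬p), u   [¬→-rule on 2]
6. q ∧ ¬p, u   [□-rule on 4 via uRu]
7. q, u   [∧-rule on 6]
8. ¬p, u   [∧-rule on 6]
9. ¬□(q ∧ ¬p), v   [¬□-rule on 5: fresh world v, uRv]
10. q ∧ ¬p, v   [□-rule on 4 via uRv]
11. q, v   [∧-rule on 10]
12. ¬p, v   [∧-rule on 10]
13. ¬(q ∧ ¬p), w   [¬□-rule on 9: fresh world w, vRw]
14. q ∧ ¬p, w   [□-rule on 4 via uRw]
15. q, w   [∧-rule on 14]
16. ¬p, w   [∧-rule on 14]
17. p, w   [¬∧-rule on 13 (branches; this branch)]
Accessibility: uRu, uRv, uRw, vRv, vRw, wRw
Branch closes: p and ¬p both at w.
Every branch closes (one shown): unsatisfiable in S4, hence also in S5 (every S5-frame is an S4-frame).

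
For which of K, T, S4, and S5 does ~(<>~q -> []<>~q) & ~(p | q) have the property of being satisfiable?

K, T, S4

S5-tableau for the formula:
1. ~(<>~q -> []<>~q) & ~(p | q), u
2. ~(<>~q -> []<>~q), u
3. ~(p | q), u
4. <>~q, u
5. ~[]<>~q, u
6. ~p, u
7. ~q, u
8. ~q, v
9. ~<>~q, w
10. q, u
Accessibility: uRu, uRv, uRw, vRu, vRv, vRw, wRu, wRv, wRw
Branch closes: q and ~q both at u.
Every branch closes (one shown): unsatisfiable in S5.
S4-tableau for the formula:
1. ~(<>~q -> []<>~q) & ~(p | q), u
2. ~(<>~q -> []<>~q), u
3. ~(p | q), u
4. <>~q, u
5. ~[]<>~q, u
6. ~p, u
7. ~q, u
8. ~q, v
9. ~<>~q, w
10. q, w
Accessibility: uRu, uRv, uRw, vRv, wRw
Complete open branch: satisfiable in S4, hence also in K, T (this S4-model is also a K-model and a T-model).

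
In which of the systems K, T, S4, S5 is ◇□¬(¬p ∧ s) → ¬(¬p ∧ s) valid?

S4-tableau for the negation ¬(◇□¬(¬p ∧ s) → ¬(¬p ∧ s)):
1. ¬(◇□¬(¬p ∧ s) → ¬(¬p ∧ s)), u
2. ◇□¬(¬p ∧ s), u
3. ¬p ∧ s, u
4. ¬p, u
5. s, u
6. □¬(¬p ∧ s), v
7. ¬(¬p ∧ s), v
8. ¬s, v
Accessibility: uRu, uRv, vRv
Complete open branch: countermodel on an S4-frame, so not valid in S4, nor in K, T (the same frame is also a K-frame and a T-frame).
S5-tableau for the negation ¬(◇□¬(¬p ∧ s) → ¬(¬p ∧ s)):
1. ¬(◇□¬(¬p ∧ s) → ¬(¬p ∧ s)), u
2. ◇□¬(¬p ∧ s), u
3. ¬p ∧ s, u
4. ¬p, u
5. s, u
6. □¬(¬p ∧ s), v
7. ¬(¬p ∧ s), u
8. ¬(¬p ∧ s), v
9. ¬s, u
Accessibility: uRu, uRv, vRu, vRv
Branch closes: s and ¬s both at u.
Every branch closes (one shown): valid in S5.

S5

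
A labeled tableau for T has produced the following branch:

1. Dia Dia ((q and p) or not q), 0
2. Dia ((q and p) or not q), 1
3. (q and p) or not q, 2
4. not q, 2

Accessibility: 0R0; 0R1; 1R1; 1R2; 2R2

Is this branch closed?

Open

No world carries both an atom and its negation.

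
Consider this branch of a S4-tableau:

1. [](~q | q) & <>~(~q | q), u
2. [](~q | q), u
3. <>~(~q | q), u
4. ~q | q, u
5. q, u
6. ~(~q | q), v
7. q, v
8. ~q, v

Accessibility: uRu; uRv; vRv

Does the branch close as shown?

Both q and ~q appear at v.

Closed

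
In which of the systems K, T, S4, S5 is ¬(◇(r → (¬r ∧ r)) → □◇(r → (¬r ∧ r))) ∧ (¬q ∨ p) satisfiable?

K, T, S4

S5-tableau for the formula:
1. ¬(◇(r → (¬r ∧ r)) → □◇(r → (¬r ∧ r))) ∧ (¬q ∨ p), w0
2. ¬(◇(r → (¬r ∧ r)) → □◇(r → (¬r ∧ r))), w0
3. ¬q ∨ p, w0
4. ◇(r → (¬r ∧ r)), w0
5. ¬□◇(r → (¬r ∧ r)), w0
6. p, w0
7. r → (¬r ∧ r), w1
8. ¬r, w1
9. ¬◇(r → (¬r ∧ r)), w2
10. ¬(r → (¬r ∧ r)), w0
11. r, w0
12. ¬(¬r ∧ r), w0
13. ¬(r → (¬r ∧ r)), w1
14. r, w1
15. ¬(¬r ∧ r), w1
Accessibility: w0Rw0, w0Rw1, w0Rw2, w1Rw0, w1Rw1, w1Rw2, w2Rw0, w2Rw1, w2Rw2
Branch closes: r and ¬r both at w1.
Every branch closes (one shown): unsatisfiable in S5.
S4-tableau for the formula:
1. ¬(◇(r → (¬r ∧ r)) → □◇(r → (¬r ∧ r))) ∧ (¬q ∨ p), w0
2. ¬(◇(r → (¬r ∧ r)) → □◇(r → (¬r ∧ r))), w0
3. ¬q ∨ p, w0
4. ◇(r → (¬r ∧ r)), w0
5. ¬□◇(r → (¬r ∧ r)), w0
6. p, w0
7. r → (¬r ∧ r), w1
8. ¬r, w1
9. ¬◇(r → (¬r ∧ r)), w2
10. ¬(r → (¬r ∧ r)), w2
11. r, w2
12. ¬(¬r ∧ r), w2
Accessibility: w0Rw0, w0Rw1, w0Rw2, w1Rw1, w2Rw2
Complete open branch: satisfiable in S4, hence also in K, T (this S4-model is also a K-model and a T-model).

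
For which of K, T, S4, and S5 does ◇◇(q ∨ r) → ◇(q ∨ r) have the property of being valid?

S4, S5

S4-tableau for the negation ¬(◇◇(q ∨ r) → ◇(q ∨ r)):
1. ¬(◇◇(q ∨ r) → ◇(q ∨ r)), 0
2. ◇◇(q ∨ r), 0
3. ¬◇(q ∨ r), 0
4. ¬(q ∨ r), 0
5. ¬q, 0
6. ¬r, 0
7. ◇(q ∨ r), 1
8. ¬(q ∨ r), 1
9. ¬q, 1
10. ¬r, 1
11. q ∨ r, 2
12. ¬(q ∨ r), 2
13. ¬q, 2
14. ¬r, 2
15. r, 2
Accessibility: 0R0, 0R1, 0R2, 1R1, 1R2, 2R2
Branch closes: r and ¬r both at 2.
Every branch closes (one shown): valid in S4, hence also in S5 (every theorem of S4 is a theorem of S5).
T-tableau for the negation ¬(◇◇(q ∨ r) → ◇(q ∨ r)):
1. ¬(◇◇(q ∨ r) → ◇(q ∨ r)), 0
2. ◇◇(q ∨ r), 0
3. ¬◇(q ∨ r), 0
4. ¬(q ∨ r), 0
5. ¬q, 0
6. ¬r, 0
7. ◇(q ∨ r), 1
8. ¬(q ∨ r), 1
9. ¬q, 1
10. ¬r, 1
11. q ∨ r, 2
12. r, 2
Accessibility: 0R0, 0R1, 1R1, 1R2, 2R2
Complete open branch: countermodel on a T-frame, so not valid in T, nor in K (the same frame is also a K-frame).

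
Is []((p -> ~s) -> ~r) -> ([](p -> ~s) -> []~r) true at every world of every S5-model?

Tableau for the negation ~([]((p -> ~s) -> ~r) -> ([](p -> ~s) -> []~r)):
1. ~([]((p -> ~s) -> ~r) -> ([](p -> ~s) -> []~r)), w0
2. []((p -> ~s) -> ~r), w0
3. ~([](p -> ~s) -> []~r), w0
4. [](p -> ~s), w0
5. ~[]~r, w0
6. (p -> ~s) -> ~r, w0
7. p -> ~s, w0
8. ~r, w0
9. ~s, w0
10. r, w1
11. (p -> ~s) -> ~r, w1
12. p -> ~s, w1
13. ~(p -> ~s), w1
14. p, w1
15. s, w1
16. ~s, w1
Accessibility: w0Rw0, w0Rw1, w1Rw0, w1Rw1
Branch closes: s and ~s both at w1.
All branches of the negation close; one closing branch shown above.

Yes, valid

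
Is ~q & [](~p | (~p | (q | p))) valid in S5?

Invalid (countermodel exists)

Tableau for the negation ~(~q & [](~p | (~p | (q | p)))):
1. ~(~q & [](~p | (~p | (q | p)))), u
2. q, u
Accessibility: uRu
The negation has an open branch (countermodel exists).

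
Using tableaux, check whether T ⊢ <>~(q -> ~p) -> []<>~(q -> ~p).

Tableau for the negation ~(<>~(q -> ~p) -> []<>~(q -> ~p)):
1. ~(<>~(q -> ~p) -> []<>~(q -> ~p)), w0
2. <>~(q -> ~p), w0
3. ~[]<>~(q -> ~p), w0
4. ~(q -> ~p), w1
5. q, w1
6. p, w1
7. ~<>~(q -> ~p), w2
8. q -> ~p, w2
9. ~p, w2
Accessibility: w0Rw0, w0Rw1, w0Rw2, w1Rw1, w2Rw2
The negation has an open branch (countermodel exists).

No, not valid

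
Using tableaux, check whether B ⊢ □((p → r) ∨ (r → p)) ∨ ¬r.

Valid

Tableau for the negation ¬(□((p → r) ∨ (r → p)) ∨ ¬r):
1. ¬(□((p → r) ∨ (r → p)) ∨ ¬r), 0
2. ¬□((p → r) ∨ (r → p)), 0   [¬∨-rule on 1]
3. r, 0   [¬∨-rule on 1]
4. ¬((p → r) ∨ (r → p)), 1   [¬□-rule on 2: fresh world 1, 0R1]
5. ¬(p → r), 1   [¬∨-rule on 4]
6. ¬(r → p), 1   [¬∨-rule on 4]
7. p, 1   [¬→-rule on 5]
8. ¬r, 1   [¬→-rule on 5]
9. r, 1   [¬→-rule on 6]
10. ¬p, 1   [¬→-rule on 6]
Accessibility: 0R0, 0R1, 1R0, 1R1
Branch closes: r and ¬r both at 1.
All branches of the negation close; one closing branch shown above.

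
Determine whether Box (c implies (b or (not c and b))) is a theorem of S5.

Tableau for the negation not Box (c implies (b or (not c and b))):
1. not Box (c implies (b or (not c and b))), 0
2. not (c implies (b or (not c and b))), 1
3. c, 1
4. not (b or (not c and b)), 1
5. not b, 1
6. not (not c and b), 1
Accessibility: 0R0, 0R1, 1R0, 1R1
The negation has an open branch (countermodel exists).

Not valid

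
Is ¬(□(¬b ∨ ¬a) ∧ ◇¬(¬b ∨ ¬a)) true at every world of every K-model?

Yes, valid

Tableau for the negation □(¬b ∨ ¬a) ∧ ◇¬(¬b ∨ ¬a):
1. □(¬b ∨ ¬a) ∧ ◇¬(¬b ∨ ¬a), 0
2. □(¬b ∨ ¬a), 0
3. ◇¬(¬b ∨ ¬a), 0
4. ¬(¬b ∨ ¬a), 1
5. b, 1
6. a, 1
7. ¬b ∨ ¬a, 1
8. ¬a, 1
Accessibility: 0R1
Branch closes: a and ¬a both at 1.
Every branch of the negation's tableau closes; the branch above is one of them.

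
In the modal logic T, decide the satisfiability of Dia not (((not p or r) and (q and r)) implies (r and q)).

Unsatisfiable

1. Dia not (((not p or r) and (q and r)) implies (r and q)), 0
2. not (((not p or r) and (q and r)) implies (r and q)), 1
3. (not p or r) and (q and r), 1
4. not (r and q), 1
5. not p or r, 1
6. q and r, 1
7. q, 1
8. r, 1
9. not q, 1
Accessibility: 0R0, 0R1, 1R1
Branch closes: q and not q both at 1.
All branches of the tableau close; one closing branch shown above.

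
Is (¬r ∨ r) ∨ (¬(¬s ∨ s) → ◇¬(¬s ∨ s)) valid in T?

Tableau for the negation ¬((¬r ∨ r) ∨ (¬(¬s ∨ s) → ◇¬(¬s ∨ s))):
1. ¬((¬r ∨ r) ∨ (¬(¬s ∨ s) → ◇¬(¬s ∨ s))), 0
2. ¬(¬r ∨ r), 0
3. ¬(¬(¬s ∨ s) → ◇¬(¬s ∨ s)), 0
4. r, 0
5. ¬r, 0
Accessibility: 0R0
Branch closes: r and ¬r both at 0.
Every branch of the negation's tableau closes; the branch above is one of them.

Valid in T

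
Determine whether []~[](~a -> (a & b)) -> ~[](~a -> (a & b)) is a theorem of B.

Valid

Tableau for the negation ~([]~[](~a -> (a & b)) -> ~[](~a -> (a & b))):
1. ~([]~[](~a -> (a & b)) -> ~[](~a -> (a & b))), w0
2. []~[](~a -> (a & b)), w0   [~->-rule on 1]
3. [](~a -> (a & b)), w0   [~->-rule on 1]
4. ~[](~a -> (a & b)), w0   [[]-rule on 2 via w0Rw0]
5. ~a -> (a & b), w0   [[]-rule on 3 via w0Rw0]
6. a & b, w0   [->-rule on 5 (branches; this branch)]
7. a, w0   [&-rule on 6]
8. b, w0   [&-rule on 6]
9. ~(~a -> (a & b)), w1   [~[]-rule on 4: fresh world w1, w0Rw1]
10. ~a, w1   [~->-rule on 9]
11. ~(a & b), w1   [~->-rule on 9]
12. ~[](~a -> (a & b)), w1   [[]-rule on 2 via w0Rw1]
13. ~a -> (a & b), w1   [[]-rule on 3 via w0Rw1]
14. ~b, w1   [~&-rule on 11 (branches; this branch)]
15. a & b, w1   [->-rule on 13 (branches; this branch)]
16. a, w1   [&-rule on 15]
17. b, w1   [&-rule on 15]
Accessibility: w0Rw0, w0Rw1, w1Rw0, w1Rw1
Branch closes: a and ~a both at w1.
Every branch of the negation's tableau closes; the branch above is one of them.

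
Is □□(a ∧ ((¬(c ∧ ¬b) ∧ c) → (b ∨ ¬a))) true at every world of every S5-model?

Tableau for the negation ¬□□(a ∧ ((¬(c ∧ ¬b) ∧ c) → (b ∨ ¬a))):
1. ¬□□(a ∧ ((¬(c ∧ ¬b) ∧ c) → (b ∨ ¬a))), u
2. ¬□(a ∧ ((¬(c ∧ ¬b) ∧ c) → (b ∨ ¬a))), v
3. ¬(a ∧ ((¬(c ∧ ¬b) ∧ c) → (b ∨ ¬a))), w
4. ¬a, w
Accessibility: uRu, uRv, uRw, vRu, vRv, vRw, wRu, wRv, wRw
The negation has an open branch (countermodel exists).

Invalid (countermodel exists)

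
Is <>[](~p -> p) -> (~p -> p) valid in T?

Tableau for the negation ~(<>[](~p -> p) -> (~p -> p)):
1. ~(<>[](~p -> p) -> (~p -> p)), w0
2. <>[](~p -> p), w0
3. ~(~p -> p), w0
4. ~p, w0
5. [](~p -> p), w1
6. ~p -> p, w1
7. p, w1
Accessibility: w0Rw0, w0Rw1, w1Rw1
The negation has an open branch (countermodel exists).

Not valid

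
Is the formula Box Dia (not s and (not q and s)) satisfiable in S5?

No, unsatisfiable

1. Box Dia (not s and (not q and s)), u
2. Dia (not s and (not q and s)), u   [Box-rule on 1 via uRu]
3. not s and (not q and s), v   [Dia-rule on 2: fresh world v, uRv]
4. not s, v   [and-rule on 3]
5. not q and s, v   [and-rule on 3]
6. not q, v   [and-rule on 5]
7. s, v   [and-rule on 5]
Accessibility: uRu, uRv, vRu, vRv
Branch closes: s and not s both at v.
All branches of the tableau close; one closing branch shown above.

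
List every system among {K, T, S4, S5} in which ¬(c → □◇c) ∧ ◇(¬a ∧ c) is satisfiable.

S4-tableau for the formula:
1. ¬(c → □◇c) ∧ ◇(¬a ∧ c), u
2. ¬(c → □◇c), u
3. ◇(¬a ∧ c), u
4. c, u
5. ¬□◇c, u
6. ¬a ∧ c, v
7. ¬a, v
8. c, v
9. ¬◇c, w
10. ¬c, w
Accessibility: uRu, uRv, uRw, vRv, wRw
Complete open branch: satisfiable in S4, hence also in K, T (this S4-model is also a K-model and a T-model).
S5-tableau for the formula:
1. ¬(c → □◇c) ∧ ◇(¬a ∧ c), u
2. ¬(c → □◇c), u
3. ◇(¬a ∧ c), u
4. c, u
5. ¬□◇c, u
6. ¬a ∧ c, v
7. ¬a, v
8. c, v
9. ¬◇c, w
10. ¬c, u
Accessibility: uRu, uRv, uRw, vRu, vRv, vRw, wRu, wRv, wRw
Branch closes: c and ¬c both at u.
Every branch closes (one shown): unsatisfiable in S5.

K, T, S4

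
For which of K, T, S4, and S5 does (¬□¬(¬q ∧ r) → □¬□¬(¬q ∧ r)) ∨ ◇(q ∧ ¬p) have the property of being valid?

S5

S4-tableau for the negation ¬((¬□¬(¬q ∧ r) → □¬□¬(¬q ∧ r)) ∨ ◇(q ∧ ¬p)):
1. ¬((¬□¬(¬q ∧ r) → □¬□¬(¬q ∧ r)) ∨ ◇(q ∧ ¬p)), w0
2. ¬(¬□¬(¬q ∧ r) → □¬□¬(¬q ∧ r)), w0
3. ¬◇(q ∧ ¬p), w0
4. ¬□¬(¬q ∧ r), w0
5. ¬□¬□¬(¬q ∧ r), w0
6. ¬(q ∧ ¬p), w0
7. p, w0
8. ¬q ∧ r, w1
9. ¬q, w1
10. r, w1
11. ¬(q ∧ ¬p), w1
12. p, w1
13. □¬(¬q ∧ r), w2
14. ¬(q ∧ ¬p), w2
15. ¬(¬q ∧ r), w2
16. p, w2
17. ¬r, w2
Accessibility: w0Rw0, w0Rw1, w0Rw2, w1Rw1, w2Rw2
Complete open branch: countermodel on an S4-frame, so not valid in S4, nor in K, T (the same frame is also a K-frame and a T-frame).
S5-tableau for the negation ¬((¬□¬(¬q ∧ r) → □¬□¬(¬q ∧ r)) ∨ ◇(q ∧ ¬p)):
1. ¬((¬□¬(¬q ∧ r) → □¬□¬(¬q ∧ r)) ∨ ◇(q ∧ ¬p)), w0
2. ¬(¬□¬(¬q ∧ r) → □¬□¬(¬q ∧ r)), w0
3. ¬◇(q ∧ ¬p), w0
4. ¬□¬(¬q ∧ r), w0
5. ¬□¬□¬(¬q ∧ r), w0
6. ¬(q ∧ ¬p), w0
7. p, w0
8. ¬q ∧ r, w1
9. ¬q, w1
10. r, w1
11. ¬(q ∧ ¬p), w1
12. p, w1
13. □¬(¬q ∧ r), w2
14. ¬(q ∧ ¬p), w2
15. ¬(¬q ∧ r), w0
16. ¬(¬q ∧ r), w1
17. ¬(¬q ∧ r), w2
18. p, w2
19. ¬r, w0
20. ¬r, w1
Accessibility: w0Rw0, w0Rw1, w0Rw2, w1Rw0, w1Rw1, w1Rw2, w2Rw0, w2Rw1, w2Rw2
Branch closes: r and ¬r both at w1.
Every branch closes (one shown): valid in S5.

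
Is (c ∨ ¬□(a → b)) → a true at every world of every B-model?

Not valid

Tableau for the negation ¬((c ∨ ¬□(a → b)) → a):
1. ¬((c ∨ ¬□(a → b)) → a), w0
2. c ∨ ¬□(a → b), w0
3. ¬a, w0
4. ¬□(a → b), w0
5. ¬(a → b), w1
6. a, w1
7. ¬b, w1
Accessibility: w0Rw0, w0Rw1, w1Rw0, w1Rw1
The negation has an open branch (countermodel exists).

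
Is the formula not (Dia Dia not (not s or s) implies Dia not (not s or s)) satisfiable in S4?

No, unsatisfiable

1. not (Dia Dia not (not s or s) implies Dia not (not s or s)), 0
2. Dia Dia not (not s or s), 0
3. not Dia not (not s or s), 0
4. not s or s, 0
5. s, 0
6. Dia not (not s or s), 1
7. not s or s, 1
8. s, 1
9. not (not s or s), 2
10. s, 2
11. not s, 2
Accessibility: 0R0, 0R1, 0R2, 1R1, 1R2, 2R2
Branch closes: s and not s both at 2.
Every branch closes; the branch above is one of them.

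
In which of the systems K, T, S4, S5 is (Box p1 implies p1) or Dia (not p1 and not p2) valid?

T, S4, S5

T-tableau for the negation not ((Box p1 implies p1) or Dia (not p1 and not p2)):
1. not ((Box p1 implies p1) or Dia (not p1 and not p2)), w0
2. not (Box p1 implies p1), w0
3. not Dia (not p1 and not p2), w0
4. Box p1, w0
5. not p1, w0
6. not (not p1 and not p2), w0
7. p1, w0
Accessibility: w0Rw0
Branch closes: p1 and not p1 both at w0.
Every branch closes (one shown): valid in T, hence also in S4, S5 (every theorem of T is a theorem of S4 and S5).
K-tableau for the negation not ((Box p1 implies p1) or Dia (not p1 and not p2)):
1. not ((Box p1 implies p1) or Dia (not p1 and not p2)), w0
2. not (Box p1 implies p1), w0
3. not Dia (not p1 and not p2), w0
4. Box p1, w0
5. not p1, w0
Complete open branch: countermodel on a K-frame, so not valid in K.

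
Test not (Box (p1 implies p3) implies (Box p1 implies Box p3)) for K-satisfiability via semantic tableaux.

1. not (Box (p1 implies p3) implies (Box p1 implies Box p3)), u
2. Box (p1 implies p3), u
3. not (Box p1 implies Box p3), u
4. Box p1, u
5. not Box p3, u
6. not p3, v
7. p1 implies p3, v
8. p1, v
9. p3, v
Accessibility: uRv
Branch closes: p3 and not p3 both at v.
All branches of the tableau close; one closing branch shown above.

Unsatisfiable (every branch closes)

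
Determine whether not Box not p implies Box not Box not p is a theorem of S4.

Not valid

Tableau for the negation not (not Box not p implies Box not Box not p):
1. not (not Box not p implies Box not Box not p), 0
2. not Box not p, 0
3. not Box not Box not p, 0
4. p, 1
5. Box not p, 2
6. not p, 2
Accessibility: 0R0, 0R1, 0R2, 1R1, 2R2
The negation has an open branch (countermodel exists).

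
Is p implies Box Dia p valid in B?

Tableau for the negation not (p implies Box Dia p):
1. not (p implies Box Dia p), 0
2. p, 0
3. not Box Dia p, 0
4. not Dia p, 1
5. not p, 0
Accessibility: 0R0, 0R1, 1R0, 1R1
Branch closes: p and not p both at 0.
All branches of the negation close; one closing branch shown above.

Yes, valid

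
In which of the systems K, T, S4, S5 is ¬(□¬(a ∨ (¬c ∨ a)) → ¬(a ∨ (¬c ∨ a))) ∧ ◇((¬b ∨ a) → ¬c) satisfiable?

K-tableau for the formula:
1. ¬(□¬(a ∨ (¬c ∨ a)) → ¬(a ∨ (¬c ∨ a))) ∧ ◇((¬b ∨ a) → ¬c), w0
2. ¬(□¬(a ∨ (¬c ∨ a)) → ¬(a ∨ (¬c ∨ a))), w0
3. ◇((¬b ∨ a) → ¬c), w0
4. □¬(a ∨ (¬c ∨ a)), w0
5. a ∨ (¬c ∨ a), w0
6. ¬c ∨ a, w0
7. a, w0
8. (¬b ∨ a) → ¬c, w1
9. ¬(a ∨ (¬c ∨ a)), w1
10. ¬a, w1
11. ¬(¬c ∨ a), w1
12. c, w1
13. ¬(¬b ∨ a), w1
14. b, w1
Accessibility: w0Rw1
Complete open branch: satisfiable in K.
T-tableau for the formula:
1. ¬(□¬(a ∨ (¬c ∨ a)) → ¬(a ∨ (¬c ∨ a))) ∧ ◇((¬b ∨ a) → ¬c), w0
2. ¬(□¬(a ∨ (¬c ∨ a)) → ¬(a ∨ (¬c ∨ a))), w0
3. ◇((¬b ∨ a) → ¬c), w0
4. □¬(a ∨ (¬c ∨ a)), w0
5. a ∨ (¬c ∨ a), w0
6. ¬(a ∨ (¬c ∨ a)), w0
7. ¬a, w0
8. ¬(¬c ∨ a), w0
9. c, w0
10. ¬c ∨ a, w0
11. a, w0
Accessibility: w0Rw0
Branch closes: a and ¬a both at w0.
Every branch closes (one shown): unsatisfiable in T, hence also in S4, S5 (every S4/S5-frame is a T-frame).

K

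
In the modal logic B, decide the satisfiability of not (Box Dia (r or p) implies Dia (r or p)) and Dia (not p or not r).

Unsatisfiable

1. not (Box Dia (r or p) implies Dia (r or p)) and Dia (not p or not r), 0
2. not (Box Dia (r or p) implies Dia (r or p)), 0
3. Dia (not p or not r), 0
4. Box Dia (r or p), 0
5. not Dia (r or p), 0
6. Dia (r or p), 0
7. not (r or p), 0
8. not r, 0
9. not p, 0
10. not p or not r, 1
11. Dia (r or p), 1
12. not (r or p), 1
13. not r, 1
14. not p, 1
15. r or p, 2
16. Dia (r or p), 2
17. not (r or p), 2
18. not r, 2
19. not p, 2
20. p, 2
Accessibility: 0R0, 0R1, 0R2, 1R0, 1R1, 2R0, 2R2
Branch closes: p and not p both at 2.
(One branch shown.) All branches close.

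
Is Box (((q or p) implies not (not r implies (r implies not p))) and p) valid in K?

Tableau for the negation not Box (((q or p) implies not (not r implies (r implies not p))) and p):
1. not Box (((q or p) implies not (not r implies (r implies not p))) and p), 0
2. not (((q or p) implies not (not r implies (r implies not p))) and p), 1
3. not p, 1
Accessibility: 0R1
The negation has an open branch (countermodel exists).

Not valid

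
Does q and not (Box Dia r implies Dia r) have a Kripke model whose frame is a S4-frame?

1. q and not (Box Dia r implies Dia r), w0
2. q, w0
3. not (Box Dia r implies Dia r), w0
4. Box Dia r, w0
5. not Dia r, w0
6. Dia r, w0
7. not r, w0
8. r, w1
9. Dia r, w1
10. not r, w1
Accessibility: w0Rw0, w0Rw1, w1Rw1
Branch closes: r and not r both at w1.
Every branch closes; the branch above is one of them.

Unsatisfiable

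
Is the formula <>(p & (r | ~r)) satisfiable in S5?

1. <>(p & (r | ~r)), w0
2. p & (r | ~r), w1
3. p, w1
4. r | ~r, w1
5. ~r, w1
Accessibility: w0Rw0, w0Rw1, w1Rw0, w1Rw1

Satisfiable (open branch found)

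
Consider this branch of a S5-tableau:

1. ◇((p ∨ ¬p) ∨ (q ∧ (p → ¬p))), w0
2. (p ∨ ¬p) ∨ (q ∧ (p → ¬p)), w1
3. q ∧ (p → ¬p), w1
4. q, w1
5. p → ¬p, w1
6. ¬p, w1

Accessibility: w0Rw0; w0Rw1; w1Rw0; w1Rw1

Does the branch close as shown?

No world carries both an atom and its negation.

Open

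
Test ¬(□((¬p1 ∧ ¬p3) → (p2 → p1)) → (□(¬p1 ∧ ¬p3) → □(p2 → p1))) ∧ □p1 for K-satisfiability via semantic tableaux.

Unsatisfiable

1. ¬(□((¬p1 ∧ ¬p3) → (p2 → p1)) → (□(¬p1 ∧ ¬p3) → □(p2 → p1))) ∧ □p1, 0
2. ¬(□((¬p1 ∧ ¬p3) → (p2 → p1)) → (□(¬p1 ∧ ¬p3) → □(p2 → p1))), 0   [∧-rule on 1]
3. □p1, 0   [∧-rule on 1]
4. □((¬p1 ∧ ¬p3) → (p2 → p1)), 0   [¬→-rule on 2]
5. ¬(□(¬p1 ∧ ¬p3) → □(p2 → p1)), 0   [¬→-rule on 2]
6. □(¬p1 ∧ ¬p3), 0   [¬→-rule on 5]
7. ¬□(p2 → p1), 0   [¬→-rule on 5]
8. ¬(p2 → p1), 1   [¬□-rule on 7: fresh world 1, 0R1]
9. p2, 1   [¬→-rule on 8]
10. ¬p1, 1   [¬→-rule on 8]
11. p1, 1   [□-rule on 3 via 0R1]
Accessibility: 0R1
Branch closes: p1 and ¬p1 both at 1.
Every branch closes; the branch above is one of them.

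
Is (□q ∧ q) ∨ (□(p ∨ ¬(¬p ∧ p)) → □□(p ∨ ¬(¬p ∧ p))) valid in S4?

Valid in S4

Tableau for the negation ¬((□q ∧ q) ∨ (□(p ∨ ¬(¬p ∧ p)) → □□(p ∨ ¬(¬p ∧ p)))):
1. ¬((□q ∧ q) ∨ (□(p ∨ ¬(¬p ∧ p)) → □□(p ∨ ¬(¬p ∧ p)))), w0
2. ¬(□q ∧ q), w0
3. ¬(□(p ∨ ¬(¬p ∧ p)) → □□(p ∨ ¬(¬p ∧ p))), w0
4. □(p ∨ ¬(¬p ∧ p)), w0
5. ¬□□(p ∨ ¬(¬p ∧ p)), w0
6. p ∨ ¬(¬p ∧ p), w0
7. ¬□q, w0
8. ¬(¬p ∧ p), w0
9. ¬p, w0
10. ¬□(p ∨ ¬(¬p ∧ p)), w1
11. p ∨ ¬(¬p ∧ p), w1
12. ¬(¬p ∧ p), w1
13. ¬p, w1
14. ¬q, w2
15. p ∨ ¬(¬p ∧ p), w2
16. ¬(¬p ∧ p), w2
17. ¬p, w2
18. ¬(p ∨ ¬(¬p ∧ p)), w3
19. ¬p, w3
20. ¬p ∧ p, w3
21. p, w3
Accessibility: w0Rw0, w0Rw1, w0Rw2, w0Rw3, w1Rw1, w1Rw3, w2Rw2, w3Rw3
Branch closes: p and ¬p both at w3.
All branches of the negation close; one closing branch shown above.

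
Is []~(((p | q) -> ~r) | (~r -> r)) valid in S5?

Tableau for the negation ~[]~(((p | q) -> ~r) | (~r -> r)):
1. ~[]~(((p | q) -> ~r) | (~r -> r)), u
2. ((p | q) -> ~r) | (~r -> r), v
3. ~r -> r, v
4. r, v
Accessibility: uRu, uRv, vRu, vRv
The negation has an open branch (countermodel exists).

No, not valid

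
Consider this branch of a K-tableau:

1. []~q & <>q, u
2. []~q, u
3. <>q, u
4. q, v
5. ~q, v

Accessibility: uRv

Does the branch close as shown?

Both q and ~q appear at v.

Closed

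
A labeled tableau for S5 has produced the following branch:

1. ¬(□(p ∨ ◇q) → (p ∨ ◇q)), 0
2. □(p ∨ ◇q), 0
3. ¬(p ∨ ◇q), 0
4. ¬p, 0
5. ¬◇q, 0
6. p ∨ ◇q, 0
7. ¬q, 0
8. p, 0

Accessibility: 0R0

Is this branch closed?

Closed

Both p and ¬p appear at 0.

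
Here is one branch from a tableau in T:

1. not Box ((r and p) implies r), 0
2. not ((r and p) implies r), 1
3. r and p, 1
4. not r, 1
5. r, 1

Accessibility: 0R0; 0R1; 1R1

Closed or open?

Both r and not r appear at 1.

Yes, closed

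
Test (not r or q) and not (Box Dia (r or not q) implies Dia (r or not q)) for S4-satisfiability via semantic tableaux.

1. (not r or q) and not (Box Dia (r or not q) implies Dia (r or not q)), 0
2. not r or q, 0
3. not (Box Dia (r or not q) implies Dia (r or not q)), 0
4. Box Dia (r or not q), 0
5. not Dia (r or not q), 0
6. Dia (r or not q), 0
7. not (r or not q), 0
8. not r, 0
9. q, 0
10. r or not q, 1
11. Dia (r or not q), 1
12. not (r or not q), 1
13. not r, 1
14. q, 1
15. not q, 1
Accessibility: 0R0, 0R1, 1R1
Branch closes: q and not q both at 1.
All branches of the tableau close; one closing branch shown above.

Unsatisfiable (every branch closes)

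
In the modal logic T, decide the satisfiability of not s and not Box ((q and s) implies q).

1. not s and not Box ((q and s) implies q), u
2. not s, u
3. not Box ((q and s) implies q), u
4. not ((q and s) implies q), v
5. q and s, v
6. not q, v
7. q, v
8. s, v
Accessibility: uRu, uRv, vRv
Branch closes: q and not q both at v.
Every branch closes; the branch above is one of them.

Unsatisfiable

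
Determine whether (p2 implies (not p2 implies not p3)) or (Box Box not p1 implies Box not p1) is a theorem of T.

Tableau for the negation not ((p2 implies (not p2 implies not p3)) or (Box Box not p1 implies Box not p1)):
1. not ((p2 implies (not p2 implies not p3)) or (Box Box not p1 implies Box not p1)), w0
2. not (p2 implies (not p2 implies not p3)), w0   [neg-or-rule on 1]
3. not (Box Box not p1 implies Box not p1), w0   [neg-or-rule on 1]
4. p2, w0   [neg-implies-rule on 2]
5. not (not p2 implies not p3), w0   [neg-implies-rule on 2]
6. Box Box not p1, w0   [neg-implies-rule on 3]
7. not Box not p1, w0   [neg-implies-rule on 3]
8. not p2, w0   [neg-implies-rule on 5]
9. p3, w0   [neg-implies-rule on 5]
Accessibility: w0Rw0
Branch closes: p2 and not p2 both at w0.
All branches of the negation close; one closing branch shown above.

Yes, valid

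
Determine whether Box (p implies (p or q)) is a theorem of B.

Valid

Tableau for the negation not Box (p implies (p or q)):
1. not Box (p implies (p or q)), w0
2. not (p implies (p or q)), w1   [neg-Box-rule on 1: fresh world w1, w0Rw1]
3. p, w1   [neg-implies-rule on 2]
4. not (p or q), w1   [neg-implies-rule on 2]
5. not p, w1   [neg-or-rule on 4]
6. not q, w1   [neg-or-rule on 4]
Accessibility: w0Rw0, w0Rw1, w1Rw0, w1Rw1
Branch closes: p and not p both at w1.
All branches of the negation close; one closing branch shown above.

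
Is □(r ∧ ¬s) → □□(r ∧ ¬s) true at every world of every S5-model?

Yes, valid

Tableau for the negation ¬(□(r ∧ ¬s) → □□(r ∧ ¬s)):
1. ¬(□(r ∧ ¬s) → □□(r ∧ ¬s)), u
2. □(r ∧ ¬s), u
3. ¬□□(r ∧ ¬s), u
4. r ∧ ¬s, u
5. r, u
6. ¬s, u
7. ¬□(r ∧ ¬s), v
8. r ∧ ¬s, v
9. r, v
10. ¬s, v
11. ¬(r ∧ ¬s), w
12. r ∧ ¬s, w
13. r, w
14. ¬s, w
15. s, w
Accessibility: uRu, uRv, uRw, vRu, vRv, vRw, wRu, wRv, wRw
Branch closes: s and ¬s both at w.
Every branch of the negation's tableau closes; the branch above is one of them.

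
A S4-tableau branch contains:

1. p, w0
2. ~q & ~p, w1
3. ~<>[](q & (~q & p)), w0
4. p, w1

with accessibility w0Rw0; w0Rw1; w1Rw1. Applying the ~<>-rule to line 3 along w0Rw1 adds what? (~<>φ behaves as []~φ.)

~[](q & (~q & p)), w1

~<>φ behaves as []~φ: propagate the negated body to each accessible world.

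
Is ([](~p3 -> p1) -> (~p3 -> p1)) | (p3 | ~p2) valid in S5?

Tableau for the negation ~(([](~p3 -> p1) -> (~p3 -> p1)) | (p3 | ~p2)):
1. ~(([](~p3 -> p1) -> (~p3 -> p1)) | (p3 | ~p2)), u
2. ~([](~p3 -> p1) -> (~p3 -> p1)), u
3. ~(p3 | ~p2), u
4. [](~p3 -> p1), u
5. ~(~p3 -> p1), u
6. ~p3, u
7. p2, u
8. ~p1, u
9. ~p3 -> p1, u
10. p1, u
Accessibility: uRu
Branch closes: p1 and ~p1 both at u.
All branches of the negation close; one closing branch shown above.

Yes, valid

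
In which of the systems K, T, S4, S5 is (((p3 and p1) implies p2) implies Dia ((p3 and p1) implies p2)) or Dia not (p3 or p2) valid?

T, S4, S5

T-tableau for the negation not ((((p3 and p1) implies p2) implies Dia ((p3 and p1) implies p2)) or Dia not (p3 or p2)):
1. not ((((p3 and p1) implies p2) implies Dia ((p3 and p1) implies p2)) or Dia not (p3 or p2)), 0
2. not (((p3 and p1) implies p2) implies Dia ((p3 and p1) implies p2)), 0
3. not Dia not (p3 or p2), 0
4. (p3 and p1) implies p2, 0
5. not Dia ((p3 and p1) implies p2), 0
6. p3 or p2, 0
7. not ((p3 and p1) implies p2), 0
8. p3 and p1, 0
9. not p2, 0
10. p3, 0
11. p1, 0
12. not (p3 and p1), 0
13. not p1, 0
Accessibility: 0R0
Branch closes: p1 and not p1 both at 0.
Every branch closes (one shown): valid in T, hence also in S4, S5 (every theorem of T is a theorem of S4 and S5).
K-tableau for the negation not ((((p3 and p1) implies p2) implies Dia ((p3 and p1) implies p2)) or Dia not (p3 or p2)):
1. not ((((p3 and p1) implies p2) implies Dia ((p3 and p1) implies p2)) or Dia not (p3 or p2)), 0
2. not (((p3 and p1) implies p2) implies Dia ((p3 and p1) implies p2)), 0
3. not Dia not (p3 or p2), 0
4. (p3 and p1) implies p2, 0
5. not Dia ((p3 and p1) implies p2), 0
6. p2, 0
Complete open branch: countermodel on a K-frame, so not valid in K.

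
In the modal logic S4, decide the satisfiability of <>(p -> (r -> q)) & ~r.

1. <>(p -> (r -> q)) & ~r, w0
2. <>(p -> (r -> q)), w0
3. ~r, w0
4. p -> (r -> q), w1
5. r -> q, w1
6. q, w1
Accessibility: w0Rw0, w0Rw1, w1Rw1

Satisfiable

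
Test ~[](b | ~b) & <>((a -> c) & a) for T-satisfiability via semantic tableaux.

Unsatisfiable

1. ~[](b | ~b) & <>((a -> c) & a), w0
2. ~[](b | ~b), w0   [&-rule on 1]
3. <>((a -> c) & a), w0   [&-rule on 1]
4. ~(b | ~b), w1   [~[]-rule on 2: fresh world w1, w0Rw1]
5. ~b, w1   [~|-rule on 4]
6. b, w1   [~|-rule on 4]
Accessibility: w0Rw0, w0Rw1, w1Rw1
Branch closes: b and ~b both at w1.
Every branch closes; the branch above is one of them.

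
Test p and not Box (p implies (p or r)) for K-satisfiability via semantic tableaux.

Unsatisfiable

1. p and not Box (p implies (p or r)), w0
2. p, w0
3. not Box (p implies (p or r)), w0
4. not (p implies (p or r)), w1
5. p, w1
6. not (p or r), w1
7. not p, w1
8. not r, w1
Accessibility: w0Rw1
Branch closes: p and not p both at w1.
All branches of the tableau close; one closing branch shown above.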